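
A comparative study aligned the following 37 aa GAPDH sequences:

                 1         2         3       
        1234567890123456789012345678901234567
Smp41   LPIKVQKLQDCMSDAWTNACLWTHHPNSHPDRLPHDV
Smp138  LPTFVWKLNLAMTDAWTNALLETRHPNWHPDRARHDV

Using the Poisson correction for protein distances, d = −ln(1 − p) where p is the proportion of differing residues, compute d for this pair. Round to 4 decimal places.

Differing sites — 3:I/T; 4:K/F; 6:Q/W; 9:Q/N; 10:D/L; 11:C/A; 13:S/T; 20:C/L; 22:W/E; 24:H/R; 28:S/W; 33:L/A; 34:P/R.
p = 13/37 = 0.351351.
d = −ln(1 − 0.351351) = −ln(0.648649) = 0.4329.

0.4329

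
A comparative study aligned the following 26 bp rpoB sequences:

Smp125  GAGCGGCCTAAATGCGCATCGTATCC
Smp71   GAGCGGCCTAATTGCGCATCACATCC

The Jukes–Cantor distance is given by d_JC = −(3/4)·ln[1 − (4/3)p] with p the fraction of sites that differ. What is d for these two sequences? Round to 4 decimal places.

0.1253

Mismatches occur at site 12 (A/T), site 21 (G/A), site 22 (T/C).
p = 3/26 = 0.115385.
d = −0.75 · ln(1 − (4/3)·0.115385) = −0.75 · ln(0.846153) = −0.75 · (-0.167055) = 0.1253.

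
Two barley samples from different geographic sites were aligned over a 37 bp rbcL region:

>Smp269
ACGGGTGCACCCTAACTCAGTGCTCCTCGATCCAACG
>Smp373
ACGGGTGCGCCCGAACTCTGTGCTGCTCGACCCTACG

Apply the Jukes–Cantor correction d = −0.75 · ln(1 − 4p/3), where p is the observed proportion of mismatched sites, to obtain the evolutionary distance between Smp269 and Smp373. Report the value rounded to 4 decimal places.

0.1827

Mismatches occur at site 9 (A/G), site 13 (T/G), site 19 (A/T), site 25 (C/G), site 31 (T/C), site 34 (A/T).
p = 6/37 = 0.162162.
d = −0.75 · ln(1 − (4/3)·0.162162) = −0.75 · ln(0.783784) = −0.75 · (-0.243622) = 0.1827.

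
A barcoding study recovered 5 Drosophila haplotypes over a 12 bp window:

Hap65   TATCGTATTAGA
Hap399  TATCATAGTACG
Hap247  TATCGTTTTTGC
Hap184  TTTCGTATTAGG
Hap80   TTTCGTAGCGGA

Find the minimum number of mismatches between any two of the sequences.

Pairwise Hamming distances:
  Hap65 vs Hap399: 4
  Hap65 vs Hap247: 3
  Hap65 vs Hap184: 2
  Hap65 vs Hap80: 4
  Hap399 vs Hap247: 6
  Hap399 vs Hap184: 4
  Hap399 vs Hap80: 6
  Hap247 vs Hap184: 4
  Hap247 vs Hap80: 6
  Hap184 vs Hap80: 4
The smallest is 2, between Hap65 and Hap184.

2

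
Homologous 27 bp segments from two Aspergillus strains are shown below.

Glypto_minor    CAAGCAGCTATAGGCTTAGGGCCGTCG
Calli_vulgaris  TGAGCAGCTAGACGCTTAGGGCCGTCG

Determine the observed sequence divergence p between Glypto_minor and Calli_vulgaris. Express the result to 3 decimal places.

0.148

Differing sites — 1:C/T; 2:A/G; 11:T/G; 13:G/C.
There are 4 differences over 27 sites, so p = 4/27 = 0.148.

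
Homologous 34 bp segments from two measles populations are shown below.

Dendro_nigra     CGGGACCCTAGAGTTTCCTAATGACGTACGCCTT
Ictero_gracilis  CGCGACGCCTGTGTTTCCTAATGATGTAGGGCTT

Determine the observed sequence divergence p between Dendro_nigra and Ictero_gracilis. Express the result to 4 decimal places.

0.2353

Differing sites — 3:G/C; 7:C/G; 9:T/C; 10:A/T; 12:A/T; 25:C/T; 29:C/G; 31:C/G.
There are 8 differences over 34 sites, so p = 8/34 = 0.2353.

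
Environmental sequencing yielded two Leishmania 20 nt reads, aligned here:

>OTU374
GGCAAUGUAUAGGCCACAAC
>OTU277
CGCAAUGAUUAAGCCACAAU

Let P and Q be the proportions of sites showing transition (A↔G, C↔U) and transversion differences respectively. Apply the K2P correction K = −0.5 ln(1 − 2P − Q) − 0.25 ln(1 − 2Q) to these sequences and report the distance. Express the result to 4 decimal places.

0.3046

Differing sites — 1:G/C (Tv); 8:U/A (Tv); 9:A/U (Tv); 12:G/A (Ti); 20:C/U (Ti).
Of the 5 differences, 2 transitions and 3 transversions over 20 sites: P = 2/20 = 0.100000, Q = 3/20 = 0.150000.
d = −0.5·ln(0.650000) − 0.25·ln(0.700000) = −0.5·(-0.430783) − 0.25·(-0.356675) = 0.3046.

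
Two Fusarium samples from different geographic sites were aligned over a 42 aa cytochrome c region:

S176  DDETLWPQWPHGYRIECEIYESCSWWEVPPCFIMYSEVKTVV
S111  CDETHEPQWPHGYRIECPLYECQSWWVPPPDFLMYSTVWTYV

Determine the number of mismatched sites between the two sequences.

14

The sequences differ at positions 1 (D/C), 5 (L/H), 6 (W/E), 18 (E/P), 19 (I/L), 22 (S/C), 23 (C/Q), 27 (E/V), 28 (V/P), 31 (C/D), 33 (I/L), 37 (E/T), 39 (K/W), 41 (V/Y).
That gives 14 mismatches out of 42 aligned sites, so the Hamming distance is 14.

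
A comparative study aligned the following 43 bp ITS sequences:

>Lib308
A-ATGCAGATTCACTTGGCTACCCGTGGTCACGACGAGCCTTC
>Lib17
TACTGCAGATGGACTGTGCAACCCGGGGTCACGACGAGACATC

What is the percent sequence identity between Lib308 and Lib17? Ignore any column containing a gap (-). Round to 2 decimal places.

Excluding the 1 gap column leaves 42 comparable sites.
The sequences differ at positions 1 (A/T), 3 (A/C), 11 (T/G), 12 (C/G), 16 (T/G), 17 (G/T), 20 (T/A), 26 (T/G), 39 (C/A), 41 (T/A).
32 of the 42 comparable sites match, so the percent identity is 32/42 × 100 = 76.19%.

76.19%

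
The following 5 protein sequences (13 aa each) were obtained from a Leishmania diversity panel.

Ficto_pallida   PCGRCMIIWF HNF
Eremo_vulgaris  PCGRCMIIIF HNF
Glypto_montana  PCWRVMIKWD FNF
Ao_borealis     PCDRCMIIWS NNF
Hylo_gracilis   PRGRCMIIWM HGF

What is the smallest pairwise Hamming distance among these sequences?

Pairwise Hamming distances:
  Ficto_pallida vs Eremo_vulgaris: 1
  Ficto_pallida vs Glypto_montana: 5
  Ficto_pallida vs Ao_borealis: 3
  Ficto_pallida vs Hylo_gracilis: 3
  Eremo_vulgaris vs Glypto_montana: 6
  Eremo_vulgaris vs Ao_borealis: 4
  Eremo_vulgaris vs Hylo_gracilis: 4
  Glypto_montana vs Ao_borealis: 5
  Glypto_montana vs Hylo_gracilis: 7
  Ao_borealis vs Hylo_gracilis: 5
The smallest is 1, between Ficto_pallida and Eremo_vulgaris.

1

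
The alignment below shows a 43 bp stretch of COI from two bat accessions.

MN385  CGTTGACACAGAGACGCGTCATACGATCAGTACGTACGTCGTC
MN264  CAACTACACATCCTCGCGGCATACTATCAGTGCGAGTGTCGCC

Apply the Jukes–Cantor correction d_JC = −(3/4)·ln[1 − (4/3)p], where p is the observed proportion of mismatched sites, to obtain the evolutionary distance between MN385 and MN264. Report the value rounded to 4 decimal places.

Differing sites — 2:G/A; 3:T/A; 4:T/C; 5:G/T; 11:G/T; 12:A/C; 13:G/C; 14:A/T; 19:T/G; 25:G/T; 32:A/G; 35:T/A; 36:A/G; 37:C/T; 42:T/C.
p = 15/43 = 0.348837.
d = −0.75 · ln(1 − (4/3)·0.348837) = −0.75 · ln(0.534884) = −0.75 · (-0.625705) = 0.4693.

0.4693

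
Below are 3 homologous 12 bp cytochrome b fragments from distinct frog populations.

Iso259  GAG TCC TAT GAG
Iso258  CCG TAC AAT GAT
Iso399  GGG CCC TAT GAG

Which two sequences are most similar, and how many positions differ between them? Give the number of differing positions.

2

Pairwise Hamming distances:
  Iso259 vs Iso258: 5
  Iso259 vs Iso399: 2
  Iso258 vs Iso399: 6
The smallest is 2, between Iso259 and Iso399.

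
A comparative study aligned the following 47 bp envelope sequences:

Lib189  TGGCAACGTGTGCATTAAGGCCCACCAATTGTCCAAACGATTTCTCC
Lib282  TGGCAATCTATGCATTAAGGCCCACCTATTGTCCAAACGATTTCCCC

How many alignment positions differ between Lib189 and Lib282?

Differing sites — 7:C/T; 8:G/C; 10:G/A; 27:A/T; 45:T/C.
That gives 5 mismatches out of 47 aligned sites, so the Hamming distance is 5.

5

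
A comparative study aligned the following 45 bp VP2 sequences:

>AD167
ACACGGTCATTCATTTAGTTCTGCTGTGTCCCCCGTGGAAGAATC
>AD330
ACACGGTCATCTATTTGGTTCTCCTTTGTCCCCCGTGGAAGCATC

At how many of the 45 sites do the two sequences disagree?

The sequences differ at positions 11 (T/C), 12 (C/T), 17 (A/G), 23 (G/C), 26 (G/T), 42 (A/C).
That gives 6 mismatches out of 45 aligned sites, so the Hamming distance is 6.

6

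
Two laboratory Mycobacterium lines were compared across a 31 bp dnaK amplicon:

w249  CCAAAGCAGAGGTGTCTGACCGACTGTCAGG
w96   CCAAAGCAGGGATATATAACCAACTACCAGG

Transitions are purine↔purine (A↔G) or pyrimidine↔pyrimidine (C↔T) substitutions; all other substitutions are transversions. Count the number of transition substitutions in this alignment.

Differing sites — 10:A/G (Ti); 12:G/A (Ti); 14:G/A (Ti); 16:C/A (Tv); 18:G/A (Ti); 22:G/A (Ti); 26:G/A (Ti); 27:T/C (Ti).
Of the 8 differences, 7 transitions and 1 transversion, so the answer is 7.

7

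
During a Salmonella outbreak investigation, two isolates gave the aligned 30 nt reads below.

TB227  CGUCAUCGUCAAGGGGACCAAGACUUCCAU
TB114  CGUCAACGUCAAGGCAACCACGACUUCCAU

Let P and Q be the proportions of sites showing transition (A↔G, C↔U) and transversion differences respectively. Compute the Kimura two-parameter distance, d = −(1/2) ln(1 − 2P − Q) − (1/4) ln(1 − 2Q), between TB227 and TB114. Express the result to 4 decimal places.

The sequences differ at positions 6 (U/A, transversion), 15 (G/C, transversion), 16 (G/A, transition), 21 (A/C, transversion).
Of the 4 differences, 1 transition and 3 transversions over 30 sites: P = 1/30 = 0.033333, Q = 3/30 = 0.100000.
d = −0.5·ln(0.833334) − 0.25·ln(0.800000) = −0.5·(-0.182321) − 0.25·(-0.223144) = 0.1469.

0.1469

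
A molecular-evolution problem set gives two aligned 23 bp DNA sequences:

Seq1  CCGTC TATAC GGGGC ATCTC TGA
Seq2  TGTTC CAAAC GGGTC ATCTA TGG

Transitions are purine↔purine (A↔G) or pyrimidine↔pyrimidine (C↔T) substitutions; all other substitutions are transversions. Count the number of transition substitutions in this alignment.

Differing sites — 1:C/T (Ti); 2:C/G (Tv); 3:G/T (Tv); 6:T/C (Ti); 8:T/A (Tv); 14:G/T (Tv); 20:C/A (Tv); 23:A/G (Ti).
Of the 8 differences, 3 transitions and 5 transversions, so the answer is 3.

3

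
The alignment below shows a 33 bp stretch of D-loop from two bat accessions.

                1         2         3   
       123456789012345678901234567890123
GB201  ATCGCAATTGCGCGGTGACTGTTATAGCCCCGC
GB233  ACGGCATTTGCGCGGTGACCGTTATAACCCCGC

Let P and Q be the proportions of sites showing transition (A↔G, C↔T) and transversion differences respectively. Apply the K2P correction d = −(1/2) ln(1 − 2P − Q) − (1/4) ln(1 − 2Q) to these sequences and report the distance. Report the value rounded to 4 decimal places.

Differing sites — 2:T/C (Ti); 3:C/G (Tv); 7:A/T (Tv); 20:T/C (Ti); 27:G/A (Ti).
Of the 5 differences, 3 transitions and 2 transversions over 33 sites: P = 3/33 = 0.090909, Q = 2/33 = 0.060606.
d = −0.5·ln(0.757576) − 0.25·ln(0.878788) = −0.5·(-0.277631) − 0.25·(-0.129212) = 0.1711.

0.1711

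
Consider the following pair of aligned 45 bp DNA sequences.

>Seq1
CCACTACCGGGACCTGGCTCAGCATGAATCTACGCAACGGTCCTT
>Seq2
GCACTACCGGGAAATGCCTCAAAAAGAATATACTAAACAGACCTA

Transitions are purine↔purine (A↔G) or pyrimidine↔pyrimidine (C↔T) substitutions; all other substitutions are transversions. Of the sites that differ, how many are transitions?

2

Differing sites — 1:C/G (Tv); 13:C/A (Tv); 14:C/A (Tv); 17:G/C (Tv); 22:G/A (Ti); 23:C/A (Tv); 25:T/A (Tv); 30:C/A (Tv); 34:G/T (Tv); 35:C/A (Tv); 39:G/A (Ti); 41:T/A (Tv); 45:T/A (Tv).
Of the 13 differences, 2 transitions and 11 transversions, so the answer is 2.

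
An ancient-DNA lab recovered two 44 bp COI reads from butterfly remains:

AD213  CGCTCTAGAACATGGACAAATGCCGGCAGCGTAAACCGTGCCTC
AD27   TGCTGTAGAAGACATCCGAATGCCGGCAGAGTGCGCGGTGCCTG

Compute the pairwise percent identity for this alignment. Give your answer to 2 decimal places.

68.18%

Differing sites — 1:C/T; 5:C/G; 11:C/G; 13:T/C; 14:G/A; 15:G/T; 16:A/C; 18:A/G; 30:C/A; 33:A/G; 34:A/C; 35:A/G; 37:C/G; 44:C/G.
30 of the 44 sites match, so the percent identity is 30/44 × 100 = 68.18%.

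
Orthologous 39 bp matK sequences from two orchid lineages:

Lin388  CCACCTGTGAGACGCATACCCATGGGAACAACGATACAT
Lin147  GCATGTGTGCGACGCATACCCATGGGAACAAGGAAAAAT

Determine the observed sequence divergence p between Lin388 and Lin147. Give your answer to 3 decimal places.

The sequences differ at positions 1 (C/G), 4 (C/T), 5 (C/G), 10 (A/C), 32 (C/G), 35 (T/A), 37 (C/A).
There are 7 differences over 39 sites, so p = 7/39 = 0.179.

0.179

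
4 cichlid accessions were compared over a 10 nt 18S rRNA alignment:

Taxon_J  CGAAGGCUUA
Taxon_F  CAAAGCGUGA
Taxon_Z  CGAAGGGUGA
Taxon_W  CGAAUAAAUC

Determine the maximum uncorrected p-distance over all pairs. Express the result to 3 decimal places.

Pairwise Hamming distances:
  Taxon_J vs Taxon_F: 4
  Taxon_J vs Taxon_Z: 2
  Taxon_J vs Taxon_W: 5
  Taxon_F vs Taxon_Z: 2
  Taxon_F vs Taxon_W: 7
  Taxon_Z vs Taxon_W: 6
The largest is 7 mismatches, between Taxon_F and Taxon_W; p = 7/10 = 0.700.

0.700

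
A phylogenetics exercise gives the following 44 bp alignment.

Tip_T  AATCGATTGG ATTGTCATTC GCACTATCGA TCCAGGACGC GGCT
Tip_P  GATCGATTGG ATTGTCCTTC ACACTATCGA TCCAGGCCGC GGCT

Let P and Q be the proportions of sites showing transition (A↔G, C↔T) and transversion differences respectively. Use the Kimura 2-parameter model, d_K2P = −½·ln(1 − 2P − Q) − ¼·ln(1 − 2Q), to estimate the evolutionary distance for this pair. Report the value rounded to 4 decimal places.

The sequences differ at positions 1 (A/G, transition), 17 (A/C, transversion), 21 (G/A, transition), 37 (A/C, transversion).
Of the 4 differences, 2 transitions and 2 transversions over 44 sites: P = 2/44 = 0.045455, Q = 2/44 = 0.045455.
d = −0.5·ln(0.863635) − 0.25·ln(0.909090) = −0.5·(-0.146605) − 0.25·(-0.095311) = 0.0971.

0.0971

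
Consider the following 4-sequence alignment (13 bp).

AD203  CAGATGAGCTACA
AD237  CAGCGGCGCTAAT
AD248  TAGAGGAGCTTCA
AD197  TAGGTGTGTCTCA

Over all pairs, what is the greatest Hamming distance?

9

Pairwise Hamming distances:
  AD203 vs AD237: 5
  AD203 vs AD248: 3
  AD203 vs AD197: 6
  AD237 vs AD248: 6
  AD237 vs AD197: 9
  AD248 vs AD197: 5
The largest is 9, between AD237 and AD197.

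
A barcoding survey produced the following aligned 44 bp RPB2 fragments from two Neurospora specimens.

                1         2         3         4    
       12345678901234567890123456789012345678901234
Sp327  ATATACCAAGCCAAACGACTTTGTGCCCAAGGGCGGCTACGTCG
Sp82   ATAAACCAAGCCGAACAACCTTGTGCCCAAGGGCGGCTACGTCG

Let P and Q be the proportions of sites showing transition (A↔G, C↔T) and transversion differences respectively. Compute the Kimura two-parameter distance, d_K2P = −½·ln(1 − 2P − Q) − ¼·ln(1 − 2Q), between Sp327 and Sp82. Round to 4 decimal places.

The sequences differ at positions 4 (T/A, transversion), 13 (A/G, transition), 17 (G/A, transition), 20 (T/C, transition).
Of the 4 differences, 3 transitions and 1 transversion over 44 sites: P = 3/44 = 0.068182, Q = 1/44 = 0.022727.
d = −0.5·ln(0.840909) − 0.25·ln(0.954546) = −0.5·(-0.173272) − 0.25·(-0.046519) = 0.0983.

0.0983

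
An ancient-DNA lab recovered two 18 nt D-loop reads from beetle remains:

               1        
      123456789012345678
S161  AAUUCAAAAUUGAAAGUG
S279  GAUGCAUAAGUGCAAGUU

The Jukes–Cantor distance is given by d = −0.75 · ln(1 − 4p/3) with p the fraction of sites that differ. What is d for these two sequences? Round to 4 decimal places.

0.4408

Differing sites — 1:A/G; 4:U/G; 7:A/U; 10:U/G; 13:A/C; 18:G/U.
p = 6/18 = 0.333333.
d = −0.75 · ln(1 − (4/3)·0.333333) = −0.75 · ln(0.555556) = −0.75 · (-0.587786) = 0.4408.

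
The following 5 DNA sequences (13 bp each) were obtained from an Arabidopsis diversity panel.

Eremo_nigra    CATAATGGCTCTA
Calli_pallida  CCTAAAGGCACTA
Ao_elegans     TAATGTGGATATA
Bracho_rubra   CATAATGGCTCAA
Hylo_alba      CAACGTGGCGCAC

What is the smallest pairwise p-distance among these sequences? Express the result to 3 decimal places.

Pairwise Hamming distances:
  Eremo_nigra vs Calli_pallida: 3
  Eremo_nigra vs Ao_elegans: 6
  Eremo_nigra vs Bracho_rubra: 1
  Eremo_nigra vs Hylo_alba: 6
  Calli_pallida vs Ao_elegans: 9
  Calli_pallida vs Bracho_rubra: 4
  Calli_pallida vs Hylo_alba: 8
  Ao_elegans vs Bracho_rubra: 7
  Ao_elegans vs Hylo_alba: 7
  Bracho_rubra vs Hylo_alba: 5
The smallest is 1 mismatch, between Eremo_nigra and Bracho_rubra; p = 1/13 = 0.077.

0.077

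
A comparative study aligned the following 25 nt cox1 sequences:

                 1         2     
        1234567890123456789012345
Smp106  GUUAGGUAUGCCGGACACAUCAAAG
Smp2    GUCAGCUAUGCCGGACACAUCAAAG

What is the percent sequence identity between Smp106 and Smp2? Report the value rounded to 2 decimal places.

The sequences differ at positions 3 (U/C), 6 (G/C).
23 of the 25 sites match, so the percent identity is 23/25 × 100 = 92.00%.

92.00%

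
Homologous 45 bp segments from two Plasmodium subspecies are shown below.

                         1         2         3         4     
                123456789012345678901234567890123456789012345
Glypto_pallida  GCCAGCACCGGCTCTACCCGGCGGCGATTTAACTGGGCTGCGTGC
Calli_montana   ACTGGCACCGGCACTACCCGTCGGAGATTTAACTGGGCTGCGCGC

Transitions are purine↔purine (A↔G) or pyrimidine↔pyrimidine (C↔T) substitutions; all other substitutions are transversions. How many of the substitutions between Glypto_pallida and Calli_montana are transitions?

4

Mismatches occur at site 1 (G→A, transition), site 3 (C→T, transition), site 4 (A→G, transition), site 13 (T→A, transversion), site 21 (G→T, transversion), site 25 (C→A, transversion), site 43 (T→C, transition).
Of the 7 differences, 4 transitions and 3 transversions, so the answer is 4.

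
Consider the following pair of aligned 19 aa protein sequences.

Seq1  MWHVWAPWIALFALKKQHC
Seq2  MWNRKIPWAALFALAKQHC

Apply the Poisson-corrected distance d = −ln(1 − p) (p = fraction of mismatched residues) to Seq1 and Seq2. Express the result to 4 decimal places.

0.3795

Mismatches occur at site 3 (H→N), site 4 (V→R), site 5 (W→K), site 6 (A→I), site 9 (I→A), site 15 (K→A).
p = 6/19 = 0.315789.
d = −ln(1 − 0.315789) = −ln(0.684211) = 0.3795.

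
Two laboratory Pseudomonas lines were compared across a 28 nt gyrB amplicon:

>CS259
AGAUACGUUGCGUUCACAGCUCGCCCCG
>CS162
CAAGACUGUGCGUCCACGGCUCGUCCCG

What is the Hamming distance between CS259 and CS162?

Differing sites — 1:A/C; 2:G/A; 4:U/G; 7:G/U; 8:U/G; 14:U/C; 18:A/G; 24:C/U.
That gives 8 mismatches out of 28 aligned sites, so the Hamming distance is 8.

8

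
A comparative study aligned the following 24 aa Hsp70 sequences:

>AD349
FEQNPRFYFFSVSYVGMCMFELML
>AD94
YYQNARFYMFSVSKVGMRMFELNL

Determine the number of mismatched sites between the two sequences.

The sequences differ at positions 1 (F/Y), 2 (E/Y), 5 (P/A), 9 (F/M), 14 (Y/K), 18 (C/R), 23 (M/N).
That gives 7 mismatches out of 24 aligned sites, so the Hamming distance is 7.

7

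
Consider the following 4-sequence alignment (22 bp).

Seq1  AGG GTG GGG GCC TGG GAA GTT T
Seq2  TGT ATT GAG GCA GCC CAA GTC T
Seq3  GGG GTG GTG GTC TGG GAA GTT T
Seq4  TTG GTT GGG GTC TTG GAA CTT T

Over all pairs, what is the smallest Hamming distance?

Pairwise Hamming distances:
  Seq1 vs Seq2: 11
  Seq1 vs Seq3: 3
  Seq1 vs Seq4: 6
  Seq2 vs Seq3: 12
  Seq2 vs Seq4: 12
  Seq3 vs Seq4: 6
The smallest is 3, between Seq1 and Seq3.

3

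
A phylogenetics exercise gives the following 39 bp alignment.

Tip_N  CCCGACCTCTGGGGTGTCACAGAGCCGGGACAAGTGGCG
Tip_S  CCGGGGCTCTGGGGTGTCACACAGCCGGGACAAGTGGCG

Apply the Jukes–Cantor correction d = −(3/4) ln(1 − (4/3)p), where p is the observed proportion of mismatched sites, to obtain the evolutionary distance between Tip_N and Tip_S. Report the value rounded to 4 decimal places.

Mismatches occur at site 3 (C/G), site 5 (A/G), site 6 (C/G), site 22 (G/C).
p = 4/39 = 0.102564.
d = −0.75 · ln(1 − (4/3)·0.102564) = −0.75 · ln(0.863248) = −0.75 · (-0.147053) = 0.1103.

0.1103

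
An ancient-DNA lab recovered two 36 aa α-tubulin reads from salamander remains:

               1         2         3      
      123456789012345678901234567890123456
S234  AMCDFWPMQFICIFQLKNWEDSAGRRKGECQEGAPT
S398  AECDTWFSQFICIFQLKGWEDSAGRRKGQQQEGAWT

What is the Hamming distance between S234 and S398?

8

Mismatches occur at site 2 (M/E), site 5 (F/T), site 7 (P/F), site 8 (M/S), site 18 (N/G), site 29 (E/Q), site 30 (C/Q), site 35 (P/W).
That gives 8 mismatches out of 36 aligned sites, so the Hamming distance is 8.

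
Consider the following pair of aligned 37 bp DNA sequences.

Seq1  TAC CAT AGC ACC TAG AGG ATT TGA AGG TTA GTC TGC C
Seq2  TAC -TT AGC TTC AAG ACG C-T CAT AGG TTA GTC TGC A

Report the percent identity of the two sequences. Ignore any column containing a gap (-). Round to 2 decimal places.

71.43%

Excluding the 2 gap columns leaves 35 comparable sites.
The sequences differ at positions 5 (A/T), 10 (A/T), 11 (C/T), 13 (T/A), 17 (G/C), 19 (A/C), 22 (T/C), 23 (G/A), 24 (A/T), 37 (C/A).
25 of the 35 comparable sites match, so the percent identity is 25/35 × 100 = 71.43%.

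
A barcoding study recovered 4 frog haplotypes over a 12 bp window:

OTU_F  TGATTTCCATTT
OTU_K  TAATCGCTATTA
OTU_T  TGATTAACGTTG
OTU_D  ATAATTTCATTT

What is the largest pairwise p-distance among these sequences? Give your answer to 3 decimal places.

Pairwise Hamming distances:
  OTU_F vs OTU_K: 5
  OTU_F vs OTU_T: 4
  OTU_F vs OTU_D: 4
  OTU_K vs OTU_T: 7
  OTU_K vs OTU_D: 8
  OTU_T vs OTU_D: 7
The largest is 8 mismatches, between OTU_K and OTU_D; p = 8/12 = 0.667.

0.667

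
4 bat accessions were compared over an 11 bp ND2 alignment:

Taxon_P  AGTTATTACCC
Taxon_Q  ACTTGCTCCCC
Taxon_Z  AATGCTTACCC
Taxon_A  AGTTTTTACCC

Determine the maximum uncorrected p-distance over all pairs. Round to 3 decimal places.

0.455

Pairwise Hamming distances:
  Taxon_P vs Taxon_Q: 4
  Taxon_P vs Taxon_Z: 3
  Taxon_P vs Taxon_A: 1
  Taxon_Q vs Taxon_Z: 5
  Taxon_Q vs Taxon_A: 4
  Taxon_Z vs Taxon_A: 3
The largest is 5 mismatches, between Taxon_Q and Taxon_Z; p = 5/11 = 0.455.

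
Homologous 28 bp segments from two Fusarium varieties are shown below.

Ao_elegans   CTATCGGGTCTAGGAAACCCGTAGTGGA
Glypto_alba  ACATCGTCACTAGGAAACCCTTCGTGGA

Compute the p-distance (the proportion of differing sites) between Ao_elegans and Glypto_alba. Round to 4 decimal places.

The sequences differ at positions 1 (C/A), 2 (T/C), 7 (G/T), 8 (G/C), 9 (T/A), 21 (G/T), 23 (A/C).
There are 7 differences over 28 sites, so p = 7/28 = 0.2500.

0.2500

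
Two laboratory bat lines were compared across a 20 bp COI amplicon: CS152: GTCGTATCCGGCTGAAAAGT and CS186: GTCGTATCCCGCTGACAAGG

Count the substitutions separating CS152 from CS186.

The sequences differ at positions 10 (G/C), 16 (A/C), 20 (T/G).
That gives 3 mismatches out of 20 aligned sites, so the Hamming distance is 3.

3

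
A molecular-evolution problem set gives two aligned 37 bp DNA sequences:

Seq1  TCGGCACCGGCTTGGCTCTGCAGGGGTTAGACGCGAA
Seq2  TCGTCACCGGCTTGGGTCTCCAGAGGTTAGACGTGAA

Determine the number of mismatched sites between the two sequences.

5

The sequences differ at positions 4 (G/T), 16 (C/G), 20 (G/C), 24 (G/A), 34 (C/T).
That gives 5 mismatches out of 37 aligned sites, so the Hamming distance is 5.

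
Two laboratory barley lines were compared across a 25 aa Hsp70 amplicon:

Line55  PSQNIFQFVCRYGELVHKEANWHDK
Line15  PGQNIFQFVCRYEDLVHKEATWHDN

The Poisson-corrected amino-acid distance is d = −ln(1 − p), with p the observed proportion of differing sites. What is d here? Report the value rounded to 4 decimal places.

Mismatches occur at site 2 (S↔G), site 13 (G↔E), site 14 (E↔D), site 21 (N↔T), site 25 (K↔N).
p = 5/25 = 0.200000.
d = −ln(1 − 0.200000) = −ln(0.800000) = 0.2231.

0.2231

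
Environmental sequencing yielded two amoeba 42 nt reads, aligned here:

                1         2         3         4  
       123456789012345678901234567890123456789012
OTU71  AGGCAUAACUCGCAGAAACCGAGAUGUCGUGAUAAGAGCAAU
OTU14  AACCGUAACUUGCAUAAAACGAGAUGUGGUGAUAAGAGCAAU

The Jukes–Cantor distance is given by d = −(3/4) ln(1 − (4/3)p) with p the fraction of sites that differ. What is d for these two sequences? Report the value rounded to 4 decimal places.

The sequences differ at positions 2 (G/A), 3 (G/C), 5 (A/G), 11 (C/U), 15 (G/U), 19 (C/A), 28 (C/G).
p = 7/42 = 0.166667.
d = −0.75 · ln(1 − (4/3)·0.166667) = −0.75 · ln(0.777777) = −0.75 · (-0.251315) = 0.1885.

0.1885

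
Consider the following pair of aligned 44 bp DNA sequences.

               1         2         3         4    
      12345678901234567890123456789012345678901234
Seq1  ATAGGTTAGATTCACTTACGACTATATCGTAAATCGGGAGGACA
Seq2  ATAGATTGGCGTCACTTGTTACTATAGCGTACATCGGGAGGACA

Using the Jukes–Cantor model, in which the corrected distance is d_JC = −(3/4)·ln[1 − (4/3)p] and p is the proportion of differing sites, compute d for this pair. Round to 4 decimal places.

Mismatches occur at site 5 (G→A), site 8 (A→G), site 10 (A→C), site 11 (T→G), site 18 (A→G), site 19 (C→T), site 20 (G→T), site 27 (T→G), site 32 (A→C).
p = 9/44 = 0.204545.
d = −0.75 · ln(1 − (4/3)·0.204545) = −0.75 · ln(0.727273) = −0.75 · (-0.318453) = 0.2388.

0.2388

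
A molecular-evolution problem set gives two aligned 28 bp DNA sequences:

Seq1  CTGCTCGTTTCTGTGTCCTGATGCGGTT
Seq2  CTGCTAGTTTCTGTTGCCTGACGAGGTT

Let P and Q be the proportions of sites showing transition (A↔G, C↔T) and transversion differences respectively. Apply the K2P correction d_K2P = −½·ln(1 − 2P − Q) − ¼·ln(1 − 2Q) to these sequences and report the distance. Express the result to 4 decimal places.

0.2047

Mismatches occur at site 6 (C/A, transversion), site 15 (G/T, transversion), site 16 (T/G, transversion), site 22 (T/C, transition), site 24 (C/A, transversion).
Of the 5 differences, 1 transition and 4 transversions over 28 sites: P = 1/28 = 0.035714, Q = 4/28 = 0.142857.
d = −0.5·ln(0.785715) − 0.25·ln(0.714286) = −0.5·(-0.241161) − 0.25·(-0.336472) = 0.2047.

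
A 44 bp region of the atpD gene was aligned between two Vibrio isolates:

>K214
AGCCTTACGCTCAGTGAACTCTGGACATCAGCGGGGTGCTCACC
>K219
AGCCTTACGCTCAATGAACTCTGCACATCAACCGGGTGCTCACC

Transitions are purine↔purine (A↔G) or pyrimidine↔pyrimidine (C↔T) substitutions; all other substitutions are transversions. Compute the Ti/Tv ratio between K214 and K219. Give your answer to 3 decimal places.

Differing sites — 14:G/A (Ti); 24:G/C (Tv); 31:G/A (Ti); 33:G/C (Tv).
Of the 4 differences, 2 transitions and 2 transversions, so Ti/Tv = 2/2 = 1.000.

1.000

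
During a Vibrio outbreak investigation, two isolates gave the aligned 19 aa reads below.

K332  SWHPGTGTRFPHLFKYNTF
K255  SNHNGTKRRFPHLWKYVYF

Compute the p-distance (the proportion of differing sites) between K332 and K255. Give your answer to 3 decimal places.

0.368

The sequences differ at positions 2 (W/N), 4 (P/N), 7 (G/K), 8 (T/R), 14 (F/W), 17 (N/V), 18 (T/Y).
There are 7 differences over 19 sites, so p = 7/19 = 0.368.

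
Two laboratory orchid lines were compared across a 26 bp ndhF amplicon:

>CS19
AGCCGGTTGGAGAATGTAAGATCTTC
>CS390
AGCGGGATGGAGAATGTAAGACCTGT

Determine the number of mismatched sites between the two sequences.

Differing sites — 4:C/G; 7:T/A; 22:T/C; 25:T/G; 26:C/T.
That gives 5 mismatches out of 26 aligned sites, so the Hamming distance is 5.

5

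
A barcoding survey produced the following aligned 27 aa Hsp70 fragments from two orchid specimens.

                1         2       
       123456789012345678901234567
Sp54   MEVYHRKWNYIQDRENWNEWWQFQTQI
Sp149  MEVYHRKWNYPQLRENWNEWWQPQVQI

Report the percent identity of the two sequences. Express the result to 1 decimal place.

The sequences differ at positions 11 (I/P), 13 (D/L), 23 (F/P), 25 (T/V).
23 of the 27 sites match, so the percent identity is 23/27 × 100 = 85.2%.

85.2%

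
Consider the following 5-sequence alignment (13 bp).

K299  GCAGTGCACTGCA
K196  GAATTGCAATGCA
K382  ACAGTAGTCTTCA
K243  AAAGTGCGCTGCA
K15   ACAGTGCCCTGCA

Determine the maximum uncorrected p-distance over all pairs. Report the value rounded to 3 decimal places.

0.615

Pairwise Hamming distances:
  K299 vs K196: 3
  K299 vs K382: 5
  K299 vs K243: 3
  K299 vs K15: 2
  K196 vs K382: 8
  K196 vs K243: 4
  K196 vs K15: 5
  K382 vs K243: 5
  K382 vs K15: 4
  K243 vs K15: 2
The largest is 8 mismatches, between K196 and K382; p = 8/13 = 0.615.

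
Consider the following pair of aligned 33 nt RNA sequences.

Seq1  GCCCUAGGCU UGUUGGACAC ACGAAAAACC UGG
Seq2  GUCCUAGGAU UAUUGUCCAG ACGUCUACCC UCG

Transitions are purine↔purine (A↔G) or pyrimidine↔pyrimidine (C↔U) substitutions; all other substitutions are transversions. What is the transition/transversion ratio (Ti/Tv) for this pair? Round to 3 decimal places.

Differing sites — 2:C/U (Ti); 9:C/A (Tv); 12:G/A (Ti); 16:G/U (Tv); 17:A/C (Tv); 20:C/G (Tv); 24:A/U (Tv); 25:A/C (Tv); 26:A/U (Tv); 28:A/C (Tv); 32:G/C (Tv).
Of the 11 differences, 2 transitions and 9 transversions, so Ti/Tv = 2/9 = 0.222.

0.222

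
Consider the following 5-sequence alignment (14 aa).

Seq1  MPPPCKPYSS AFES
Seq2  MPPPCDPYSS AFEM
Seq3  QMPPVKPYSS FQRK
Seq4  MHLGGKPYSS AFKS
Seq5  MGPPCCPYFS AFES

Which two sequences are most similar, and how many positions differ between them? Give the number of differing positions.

Pairwise Hamming distances:
  Seq1 vs Seq2: 2
  Seq1 vs Seq3: 7
  Seq1 vs Seq4: 5
  Seq1 vs Seq5: 3
  Seq2 vs Seq3: 8
  Seq2 vs Seq4: 7
  Seq2 vs Seq5: 4
  Seq3 vs Seq4: 9
  Seq3 vs Seq5: 9
  Seq4 vs Seq5: 7
The smallest is 2, between Seq1 and Seq2.

2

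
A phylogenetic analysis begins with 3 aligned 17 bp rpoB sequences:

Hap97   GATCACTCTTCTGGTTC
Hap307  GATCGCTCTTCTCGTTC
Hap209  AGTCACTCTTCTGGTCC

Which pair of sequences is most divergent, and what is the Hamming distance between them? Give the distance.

5

Pairwise Hamming distances:
  Hap97 vs Hap307: 2
  Hap97 vs Hap209: 3
  Hap307 vs Hap209: 5
The largest is 5, between Hap307 and Hap209.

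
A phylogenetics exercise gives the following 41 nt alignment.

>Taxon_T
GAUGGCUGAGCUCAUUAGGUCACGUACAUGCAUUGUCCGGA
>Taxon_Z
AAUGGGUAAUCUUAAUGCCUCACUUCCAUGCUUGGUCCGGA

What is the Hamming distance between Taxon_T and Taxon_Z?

Differing sites — 1:G/A; 6:C/G; 8:G/A; 10:G/U; 13:C/U; 15:U/A; 17:A/G; 18:G/C; 19:G/C; 24:G/U; 26:A/C; 32:A/U; 34:U/G.
That gives 13 mismatches out of 41 aligned sites, so the Hamming distance is 13.

13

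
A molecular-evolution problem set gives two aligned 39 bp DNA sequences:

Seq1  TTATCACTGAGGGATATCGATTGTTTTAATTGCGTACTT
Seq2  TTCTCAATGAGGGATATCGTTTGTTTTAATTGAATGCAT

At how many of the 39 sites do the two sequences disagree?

7

Mismatches occur at site 3 (A/C), site 7 (C/A), site 20 (A/T), site 33 (C/A), site 34 (G/A), site 36 (A/G), site 38 (T/A).
That gives 7 mismatches out of 39 aligned sites, so the Hamming distance is 7.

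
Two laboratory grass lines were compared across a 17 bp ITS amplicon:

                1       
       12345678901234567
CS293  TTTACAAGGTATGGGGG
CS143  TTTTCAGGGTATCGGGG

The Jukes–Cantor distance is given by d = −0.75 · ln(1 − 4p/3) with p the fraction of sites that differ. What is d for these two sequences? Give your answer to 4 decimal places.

Mismatches occur at site 4 (A↔T), site 7 (A↔G), site 13 (G↔C).
p = 3/17 = 0.176471.
d = −0.75 · ln(1 − (4/3)·0.176471) = −0.75 · ln(0.764705) = −0.75 · (-0.268265) = 0.2012.

0.2012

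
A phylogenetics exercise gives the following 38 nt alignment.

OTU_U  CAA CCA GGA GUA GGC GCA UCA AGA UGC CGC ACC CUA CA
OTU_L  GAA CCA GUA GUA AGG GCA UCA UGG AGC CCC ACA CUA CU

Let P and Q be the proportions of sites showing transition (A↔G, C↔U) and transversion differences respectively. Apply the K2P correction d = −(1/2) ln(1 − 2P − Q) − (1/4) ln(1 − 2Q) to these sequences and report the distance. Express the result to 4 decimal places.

Differing sites — 1:C/G (Tv); 8:G/U (Tv); 13:G/A (Ti); 15:C/G (Tv); 22:A/U (Tv); 24:A/G (Ti); 25:U/A (Tv); 29:G/C (Tv); 33:C/A (Tv); 38:A/U (Tv).
Of the 10 differences, 2 transitions and 8 transversions over 38 sites: P = 2/38 = 0.052632, Q = 8/38 = 0.210526.
d = −0.5·ln(0.684210) − 0.25·ln(0.578948) = −0.5·(-0.379490) − 0.25·(-0.546543) = 0.3264.

0.3264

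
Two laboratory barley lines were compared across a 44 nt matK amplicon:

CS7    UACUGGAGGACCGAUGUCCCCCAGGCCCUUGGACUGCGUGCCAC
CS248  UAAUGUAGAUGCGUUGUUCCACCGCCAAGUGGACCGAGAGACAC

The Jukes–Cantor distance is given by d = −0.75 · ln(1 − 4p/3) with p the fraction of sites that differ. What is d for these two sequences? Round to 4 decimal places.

The sequences differ at positions 3 (C/A), 6 (G/U), 9 (G/A), 10 (A/U), 11 (C/G), 14 (A/U), 18 (C/U), 21 (C/A), 23 (A/C), 25 (G/C), 27 (C/A), 28 (C/A), 29 (U/G), 35 (U/C), 37 (C/A), 39 (U/A), 41 (C/A).
p = 17/44 = 0.386364.
d = −0.75 · ln(1 − (4/3)·0.386364) = −0.75 · ln(0.484848) = −0.75 · (-0.723920) = 0.5429.

0.5429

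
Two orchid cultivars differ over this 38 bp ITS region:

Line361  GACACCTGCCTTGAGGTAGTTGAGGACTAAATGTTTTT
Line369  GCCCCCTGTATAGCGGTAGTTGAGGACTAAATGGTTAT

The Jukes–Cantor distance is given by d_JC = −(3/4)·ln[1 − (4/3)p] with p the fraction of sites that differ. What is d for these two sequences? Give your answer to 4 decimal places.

The sequences differ at positions 2 (A/C), 4 (A/C), 9 (C/T), 10 (C/A), 12 (T/A), 14 (A/C), 34 (T/G), 37 (T/A).
p = 8/38 = 0.210526.
d = −0.75 · ln(1 − (4/3)·0.210526) = −0.75 · ln(0.719299) = −0.75 · (-0.329478) = 0.2471.

0.2471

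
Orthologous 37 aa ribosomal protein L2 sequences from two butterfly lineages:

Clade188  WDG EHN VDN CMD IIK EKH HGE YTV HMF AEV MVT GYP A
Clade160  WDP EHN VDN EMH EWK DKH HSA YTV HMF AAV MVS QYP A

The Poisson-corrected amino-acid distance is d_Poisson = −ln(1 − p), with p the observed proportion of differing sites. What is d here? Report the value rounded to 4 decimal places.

0.3528

Mismatches occur at site 3 (G→P), site 10 (C→E), site 12 (D→H), site 13 (I→E), site 14 (I→W), site 16 (E→D), site 20 (G→S), site 21 (E→A), site 29 (E→A), site 33 (T→S), site 34 (G→Q).
p = 11/37 = 0.297297.
d = −ln(1 − 0.297297) = −ln(0.702703) = 0.3528.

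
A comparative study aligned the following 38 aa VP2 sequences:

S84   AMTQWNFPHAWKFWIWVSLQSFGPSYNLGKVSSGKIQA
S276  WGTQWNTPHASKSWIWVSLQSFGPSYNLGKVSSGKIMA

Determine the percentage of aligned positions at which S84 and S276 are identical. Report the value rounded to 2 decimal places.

Differing sites — 1:A/W; 2:M/G; 7:F/T; 11:W/S; 13:F/S; 37:Q/M.
32 of the 38 sites match, so the percent identity is 32/38 × 100 = 84.21%.

84.21%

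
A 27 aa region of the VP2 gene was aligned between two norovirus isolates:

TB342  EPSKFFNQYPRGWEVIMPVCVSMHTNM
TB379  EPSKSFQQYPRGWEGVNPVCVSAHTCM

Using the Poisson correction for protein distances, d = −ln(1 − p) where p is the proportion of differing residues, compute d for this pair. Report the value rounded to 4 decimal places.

The sequences differ at positions 5 (F/S), 7 (N/Q), 15 (V/G), 16 (I/V), 17 (M/N), 23 (M/A), 26 (N/C).
p = 7/27 = 0.259259.
d = −ln(1 − 0.259259) = −ln(0.740741) = 0.3001.

0.3001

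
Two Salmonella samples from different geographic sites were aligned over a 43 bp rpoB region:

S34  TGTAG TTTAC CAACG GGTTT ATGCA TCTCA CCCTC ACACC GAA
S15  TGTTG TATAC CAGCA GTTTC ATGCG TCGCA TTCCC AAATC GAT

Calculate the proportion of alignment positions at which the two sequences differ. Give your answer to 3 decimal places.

Mismatches occur at site 4 (A→T), site 7 (T→A), site 13 (A→G), site 15 (G→A), site 17 (G→T), site 20 (T→C), site 25 (A→G), site 28 (T→G), site 31 (C→T), site 32 (C→T), site 34 (T→C), site 37 (C→A), site 39 (C→T), site 43 (A→T).
There are 14 differences over 43 sites, so p = 14/43 = 0.326.

0.326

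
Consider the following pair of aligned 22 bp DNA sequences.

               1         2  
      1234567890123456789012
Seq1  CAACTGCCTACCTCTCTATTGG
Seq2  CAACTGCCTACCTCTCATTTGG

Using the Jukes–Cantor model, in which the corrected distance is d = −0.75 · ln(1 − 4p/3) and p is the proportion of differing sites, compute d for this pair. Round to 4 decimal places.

Differing sites — 17:T/A; 18:A/T.
p = 2/22 = 0.090909.
d = −0.75 · ln(1 − (4/3)·0.090909) = −0.75 · ln(0.878788) = −0.75 · (-0.129212) = 0.0969.

0.0969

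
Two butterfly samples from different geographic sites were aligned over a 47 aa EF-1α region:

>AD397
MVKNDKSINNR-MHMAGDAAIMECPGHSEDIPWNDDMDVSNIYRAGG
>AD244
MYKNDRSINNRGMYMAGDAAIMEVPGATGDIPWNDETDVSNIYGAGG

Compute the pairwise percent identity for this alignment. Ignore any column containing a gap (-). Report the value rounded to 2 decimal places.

Excluding the 1 gap column leaves 46 comparable sites.
The sequences differ at positions 2 (V/Y), 6 (K/R), 14 (H/Y), 24 (C/V), 27 (H/A), 28 (S/T), 29 (E/G), 36 (D/E), 37 (M/T), 44 (R/G).
36 of the 46 comparable sites match, so the percent identity is 36/46 × 100 = 78.26%.

78.26%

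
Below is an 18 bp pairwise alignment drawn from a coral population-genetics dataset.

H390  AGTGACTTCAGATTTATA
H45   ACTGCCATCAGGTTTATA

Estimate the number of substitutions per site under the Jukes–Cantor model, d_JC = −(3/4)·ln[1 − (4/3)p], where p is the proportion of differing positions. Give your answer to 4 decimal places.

Mismatches occur at site 2 (G↔C), site 5 (A↔C), site 7 (T↔A), site 12 (A↔G).
p = 4/18 = 0.222222.
d = −0.75 · ln(1 − (4/3)·0.222222) = −0.75 · ln(0.703704) = −0.75 · (-0.351397) = 0.2635.

0.2635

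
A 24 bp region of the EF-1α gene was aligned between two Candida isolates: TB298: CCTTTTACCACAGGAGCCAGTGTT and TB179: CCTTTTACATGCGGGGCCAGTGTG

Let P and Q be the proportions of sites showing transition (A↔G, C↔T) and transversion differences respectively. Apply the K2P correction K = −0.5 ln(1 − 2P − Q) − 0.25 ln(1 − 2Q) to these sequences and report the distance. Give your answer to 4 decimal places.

0.3072

The sequences differ at positions 9 (C/A, transversion), 10 (A/T, transversion), 11 (C/G, transversion), 12 (A/C, transversion), 15 (A/G, transition), 24 (T/G, transversion).
Of the 6 differences, 1 transition and 5 transversions over 24 sites: P = 1/24 = 0.041667, Q = 5/24 = 0.208333.
d = −0.5·ln(0.708333) − 0.25·ln(0.583334) = −0.5·(-0.344841) − 0.25·(-0.538995) = 0.3072.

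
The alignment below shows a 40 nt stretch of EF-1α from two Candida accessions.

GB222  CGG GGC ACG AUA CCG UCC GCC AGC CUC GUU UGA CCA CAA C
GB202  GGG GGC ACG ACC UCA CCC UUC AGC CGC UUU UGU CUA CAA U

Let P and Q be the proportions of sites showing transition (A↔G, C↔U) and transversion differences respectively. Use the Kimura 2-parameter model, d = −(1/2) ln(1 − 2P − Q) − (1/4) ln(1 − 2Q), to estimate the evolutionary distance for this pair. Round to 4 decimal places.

0.4357

The sequences differ at positions 1 (C/G, transversion), 11 (U/C, transition), 12 (A/C, transversion), 13 (C/U, transition), 15 (G/A, transition), 16 (U/C, transition), 19 (G/U, transversion), 20 (C/U, transition), 26 (U/G, transversion), 28 (G/U, transversion), 33 (A/U, transversion), 35 (C/U, transition), 40 (C/U, transition).
Of the 13 differences, 7 transitions and 6 transversions over 40 sites: P = 7/40 = 0.175000, Q = 6/40 = 0.150000.
d = −0.5·ln(0.500000) − 0.25·ln(0.700000) = −0.5·(-0.693147) − 0.25·(-0.356675) = 0.4357.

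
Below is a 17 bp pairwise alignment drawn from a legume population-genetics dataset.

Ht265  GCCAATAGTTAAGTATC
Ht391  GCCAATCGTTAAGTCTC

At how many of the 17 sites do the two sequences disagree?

2

Differing sites — 7:A/C; 15:A/C.
That gives 2 mismatches out of 17 aligned sites, so the Hamming distance is 2.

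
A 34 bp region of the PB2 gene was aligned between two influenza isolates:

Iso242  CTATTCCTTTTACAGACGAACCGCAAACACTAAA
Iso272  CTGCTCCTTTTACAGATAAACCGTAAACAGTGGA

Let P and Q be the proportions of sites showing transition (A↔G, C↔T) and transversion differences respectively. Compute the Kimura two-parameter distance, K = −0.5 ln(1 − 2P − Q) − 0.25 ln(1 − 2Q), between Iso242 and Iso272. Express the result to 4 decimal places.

Mismatches occur at site 3 (A/G, transition), site 4 (T/C, transition), site 17 (C/T, transition), site 18 (G/A, transition), site 24 (C/T, transition), site 30 (C/G, transversion), site 32 (A/G, transition), site 33 (A/G, transition).
Of the 8 differences, 7 transitions and 1 transversion over 34 sites: P = 7/34 = 0.205882, Q = 1/34 = 0.029412.
d = −0.5·ln(0.558824) − 0.25·ln(0.941176) = −0.5·(-0.581921) − 0.25·(-0.060625) = 0.3061.

0.3061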